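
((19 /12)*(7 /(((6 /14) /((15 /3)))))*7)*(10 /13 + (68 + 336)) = 28577045 /78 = 366372.37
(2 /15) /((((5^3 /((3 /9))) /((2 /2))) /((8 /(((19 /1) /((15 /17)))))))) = 16 /121125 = 0.00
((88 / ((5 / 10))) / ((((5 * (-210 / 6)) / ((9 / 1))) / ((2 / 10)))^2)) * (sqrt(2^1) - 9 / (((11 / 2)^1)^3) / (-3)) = 31104 / 92640625 + 14256 * sqrt(2) / 765625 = 0.03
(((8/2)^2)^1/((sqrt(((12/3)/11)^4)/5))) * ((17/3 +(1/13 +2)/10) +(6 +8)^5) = 25380191771/78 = 325387073.99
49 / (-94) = -49 / 94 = -0.52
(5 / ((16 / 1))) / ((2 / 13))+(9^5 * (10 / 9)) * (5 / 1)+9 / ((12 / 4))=10497761 / 32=328055.03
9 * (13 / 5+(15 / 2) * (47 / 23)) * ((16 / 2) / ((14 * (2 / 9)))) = 47709 / 115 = 414.86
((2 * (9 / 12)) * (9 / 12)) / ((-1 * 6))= -3 / 16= -0.19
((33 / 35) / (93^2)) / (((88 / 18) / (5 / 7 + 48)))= 33 / 30380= 0.00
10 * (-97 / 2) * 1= -485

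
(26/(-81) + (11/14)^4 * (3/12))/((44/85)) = -238794155/547658496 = -0.44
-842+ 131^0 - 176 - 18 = -1035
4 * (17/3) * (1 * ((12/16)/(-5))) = -17/5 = -3.40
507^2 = 257049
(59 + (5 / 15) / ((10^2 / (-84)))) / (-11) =-1468 / 275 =-5.34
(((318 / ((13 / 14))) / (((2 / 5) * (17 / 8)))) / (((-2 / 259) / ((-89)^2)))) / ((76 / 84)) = -1918024841880 / 4199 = -456781338.86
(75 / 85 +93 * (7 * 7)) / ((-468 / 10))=-64570 / 663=-97.39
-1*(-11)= 11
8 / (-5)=-8 / 5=-1.60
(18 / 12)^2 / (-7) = -9 / 28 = -0.32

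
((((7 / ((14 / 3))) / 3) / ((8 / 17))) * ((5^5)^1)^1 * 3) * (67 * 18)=96103125 / 8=12012890.62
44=44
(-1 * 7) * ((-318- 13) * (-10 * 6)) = -139020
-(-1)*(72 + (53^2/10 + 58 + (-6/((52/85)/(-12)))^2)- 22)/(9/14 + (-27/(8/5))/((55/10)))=-3706201114/631215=-5871.54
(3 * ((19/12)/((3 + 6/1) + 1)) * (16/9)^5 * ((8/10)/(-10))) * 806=-4014473216/7381125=-543.88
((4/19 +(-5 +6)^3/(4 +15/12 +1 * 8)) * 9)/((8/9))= 2916/1007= 2.90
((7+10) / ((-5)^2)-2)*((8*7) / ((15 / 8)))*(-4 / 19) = 19712 / 2375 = 8.30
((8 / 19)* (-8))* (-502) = 1690.95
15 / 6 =5 / 2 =2.50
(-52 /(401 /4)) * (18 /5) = -3744 /2005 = -1.87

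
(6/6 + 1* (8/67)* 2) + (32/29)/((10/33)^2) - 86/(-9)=9972361/437175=22.81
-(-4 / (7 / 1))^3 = 64 / 343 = 0.19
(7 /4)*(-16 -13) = -203 /4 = -50.75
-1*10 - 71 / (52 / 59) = -4709 / 52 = -90.56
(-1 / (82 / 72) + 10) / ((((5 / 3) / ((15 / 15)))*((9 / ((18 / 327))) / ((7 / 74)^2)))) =9163 / 30590305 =0.00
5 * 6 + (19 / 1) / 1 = 49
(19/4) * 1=19/4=4.75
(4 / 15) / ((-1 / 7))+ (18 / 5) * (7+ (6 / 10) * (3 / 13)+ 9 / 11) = 287186 / 10725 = 26.78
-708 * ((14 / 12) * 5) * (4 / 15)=-3304 / 3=-1101.33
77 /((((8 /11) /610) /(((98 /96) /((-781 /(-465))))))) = 178368575 /4544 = 39253.65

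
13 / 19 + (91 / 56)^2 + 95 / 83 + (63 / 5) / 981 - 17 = -688547919 / 55005760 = -12.52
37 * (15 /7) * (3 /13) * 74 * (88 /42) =1807080 /637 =2836.86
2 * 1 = 2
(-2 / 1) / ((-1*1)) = 2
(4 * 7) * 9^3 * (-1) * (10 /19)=-204120 /19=-10743.16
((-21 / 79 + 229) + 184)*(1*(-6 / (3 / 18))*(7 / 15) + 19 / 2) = -1190119 / 395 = -3012.96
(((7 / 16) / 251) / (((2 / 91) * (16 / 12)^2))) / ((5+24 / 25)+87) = 20475 / 42665984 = 0.00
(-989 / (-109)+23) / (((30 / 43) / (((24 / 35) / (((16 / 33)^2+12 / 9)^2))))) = 44569283022 / 3477925675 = 12.81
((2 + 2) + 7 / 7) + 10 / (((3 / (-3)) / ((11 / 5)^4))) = -28657 / 125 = -229.26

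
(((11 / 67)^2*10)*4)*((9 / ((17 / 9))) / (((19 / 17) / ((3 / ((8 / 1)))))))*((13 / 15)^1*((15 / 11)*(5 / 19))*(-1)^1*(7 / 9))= -675675 / 1620529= -0.42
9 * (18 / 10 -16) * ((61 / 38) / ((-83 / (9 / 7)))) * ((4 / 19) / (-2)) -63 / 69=-30091458 / 24120215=-1.25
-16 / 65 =-0.25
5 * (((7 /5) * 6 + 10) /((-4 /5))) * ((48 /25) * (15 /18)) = -184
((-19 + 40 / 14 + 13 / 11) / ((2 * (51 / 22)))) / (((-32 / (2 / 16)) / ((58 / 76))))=87 / 9044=0.01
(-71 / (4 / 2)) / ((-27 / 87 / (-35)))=-72065 / 18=-4003.61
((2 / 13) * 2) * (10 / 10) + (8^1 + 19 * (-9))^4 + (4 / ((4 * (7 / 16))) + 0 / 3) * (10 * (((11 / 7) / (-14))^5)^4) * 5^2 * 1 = 705911761.31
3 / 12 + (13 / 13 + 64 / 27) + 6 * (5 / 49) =22399 / 5292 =4.23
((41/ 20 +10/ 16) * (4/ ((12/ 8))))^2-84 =-7451/ 225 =-33.12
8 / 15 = 0.53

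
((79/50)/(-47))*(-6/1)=237/1175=0.20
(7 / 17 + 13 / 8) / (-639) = -277 / 86904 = -0.00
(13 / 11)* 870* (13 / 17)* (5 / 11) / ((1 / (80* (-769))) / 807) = -36497727396000 / 2057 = -17743182982.98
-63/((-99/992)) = 6944/11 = 631.27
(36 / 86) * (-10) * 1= -180 / 43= -4.19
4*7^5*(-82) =-5512696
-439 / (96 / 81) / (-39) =3951 / 416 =9.50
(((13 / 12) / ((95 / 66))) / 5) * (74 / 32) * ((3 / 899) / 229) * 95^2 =301587 / 6587872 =0.05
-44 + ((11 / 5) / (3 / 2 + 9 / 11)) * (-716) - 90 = -207442 / 255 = -813.50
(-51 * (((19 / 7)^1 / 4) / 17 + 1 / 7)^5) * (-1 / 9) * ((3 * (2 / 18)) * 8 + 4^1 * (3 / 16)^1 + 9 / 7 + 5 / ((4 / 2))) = 335049618915 / 40247960080384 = 0.01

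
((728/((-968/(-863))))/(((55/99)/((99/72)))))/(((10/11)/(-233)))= -164683701/400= -411709.25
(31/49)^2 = 0.40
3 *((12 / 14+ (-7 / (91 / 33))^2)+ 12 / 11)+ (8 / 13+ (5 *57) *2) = 7753027 / 13013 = 595.79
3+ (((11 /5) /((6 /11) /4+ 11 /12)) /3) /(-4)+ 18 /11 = 34114 /7645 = 4.46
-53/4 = -13.25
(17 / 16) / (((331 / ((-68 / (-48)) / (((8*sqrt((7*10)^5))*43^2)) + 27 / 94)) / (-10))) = -2295 / 248912 - 289*sqrt(70) / 32244098611200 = -0.01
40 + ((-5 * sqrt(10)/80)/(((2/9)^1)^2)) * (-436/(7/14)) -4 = 36 + 8829 * sqrt(10)/8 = 3525.97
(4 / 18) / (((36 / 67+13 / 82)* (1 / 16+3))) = 175808 / 1685943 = 0.10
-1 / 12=-0.08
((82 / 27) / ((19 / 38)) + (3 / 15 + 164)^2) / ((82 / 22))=200235277 / 27675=7235.24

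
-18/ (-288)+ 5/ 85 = 33/ 272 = 0.12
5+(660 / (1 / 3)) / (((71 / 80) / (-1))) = -158045 / 71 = -2225.99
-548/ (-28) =137/ 7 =19.57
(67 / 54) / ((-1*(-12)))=67 / 648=0.10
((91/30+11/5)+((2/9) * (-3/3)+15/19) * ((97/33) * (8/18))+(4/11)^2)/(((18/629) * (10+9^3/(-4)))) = -21458374627/17321160285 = -1.24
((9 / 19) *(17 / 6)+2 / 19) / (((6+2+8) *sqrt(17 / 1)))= 0.02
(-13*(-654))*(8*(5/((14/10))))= 1700400/7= 242914.29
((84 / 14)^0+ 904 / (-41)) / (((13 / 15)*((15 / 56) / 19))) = -918232 / 533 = -1722.76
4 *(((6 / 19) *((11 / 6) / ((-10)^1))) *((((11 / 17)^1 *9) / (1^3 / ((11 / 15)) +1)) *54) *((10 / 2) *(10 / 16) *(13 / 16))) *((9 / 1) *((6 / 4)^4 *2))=-1178913285 / 165376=-7128.68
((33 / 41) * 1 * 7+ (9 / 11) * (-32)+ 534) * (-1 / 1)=-231567 / 451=-513.45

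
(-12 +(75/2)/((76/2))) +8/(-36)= -7685/684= -11.24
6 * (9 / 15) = 18 / 5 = 3.60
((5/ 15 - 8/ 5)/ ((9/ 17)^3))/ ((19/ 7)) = -34391/ 10935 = -3.15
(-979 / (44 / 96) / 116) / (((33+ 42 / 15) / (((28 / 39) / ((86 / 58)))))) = -24920 / 100061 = -0.25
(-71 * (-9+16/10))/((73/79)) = 207533/365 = 568.58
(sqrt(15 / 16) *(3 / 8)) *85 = 255 *sqrt(15) / 32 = 30.86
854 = 854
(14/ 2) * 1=7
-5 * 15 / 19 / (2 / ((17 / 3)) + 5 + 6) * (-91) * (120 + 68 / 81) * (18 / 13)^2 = 349431600 / 47671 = 7330.07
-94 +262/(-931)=-87776/931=-94.28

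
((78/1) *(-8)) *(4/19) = -2496/19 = -131.37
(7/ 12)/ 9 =0.06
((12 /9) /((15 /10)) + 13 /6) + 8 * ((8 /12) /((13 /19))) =2539 /234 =10.85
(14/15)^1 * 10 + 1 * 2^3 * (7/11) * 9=1820/33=55.15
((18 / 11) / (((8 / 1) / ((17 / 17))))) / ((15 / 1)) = 3 / 220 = 0.01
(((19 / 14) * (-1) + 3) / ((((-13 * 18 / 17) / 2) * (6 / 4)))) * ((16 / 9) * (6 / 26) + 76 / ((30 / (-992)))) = 191577488 / 479115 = 399.86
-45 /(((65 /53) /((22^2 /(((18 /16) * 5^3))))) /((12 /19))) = -2462592 /30875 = -79.76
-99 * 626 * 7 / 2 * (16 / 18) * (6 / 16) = -72303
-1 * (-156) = 156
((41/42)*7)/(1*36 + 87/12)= 82/519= 0.16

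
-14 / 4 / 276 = -7 / 552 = -0.01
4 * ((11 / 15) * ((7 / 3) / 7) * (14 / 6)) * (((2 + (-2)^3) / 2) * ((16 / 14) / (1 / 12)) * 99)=-46464 / 5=-9292.80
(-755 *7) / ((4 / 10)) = -26425 / 2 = -13212.50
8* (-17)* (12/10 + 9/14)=-8772/35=-250.63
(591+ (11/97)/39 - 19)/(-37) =-2163887/139971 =-15.46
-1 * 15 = -15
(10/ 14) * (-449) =-2245/ 7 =-320.71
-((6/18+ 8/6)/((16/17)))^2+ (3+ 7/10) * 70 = 589511/2304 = 255.86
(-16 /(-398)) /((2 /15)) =60 /199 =0.30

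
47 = 47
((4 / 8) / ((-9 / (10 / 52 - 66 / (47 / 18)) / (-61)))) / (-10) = 1869833 / 219960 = 8.50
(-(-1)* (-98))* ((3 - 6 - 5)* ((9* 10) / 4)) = 17640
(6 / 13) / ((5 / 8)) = 48 / 65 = 0.74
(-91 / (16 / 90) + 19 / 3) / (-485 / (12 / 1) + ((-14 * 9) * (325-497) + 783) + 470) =-1103 / 49930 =-0.02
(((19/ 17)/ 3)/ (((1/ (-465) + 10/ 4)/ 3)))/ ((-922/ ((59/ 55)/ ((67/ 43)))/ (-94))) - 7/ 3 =-92657233931/ 40252031061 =-2.30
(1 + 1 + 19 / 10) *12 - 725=-678.20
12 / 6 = 2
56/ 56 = 1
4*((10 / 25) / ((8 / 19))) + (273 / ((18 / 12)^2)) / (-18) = -397 / 135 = -2.94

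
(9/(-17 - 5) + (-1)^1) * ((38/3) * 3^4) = -1445.73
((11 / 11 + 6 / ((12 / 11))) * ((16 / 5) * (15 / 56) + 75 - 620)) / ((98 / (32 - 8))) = -297102 / 343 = -866.19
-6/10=-3/5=-0.60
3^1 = 3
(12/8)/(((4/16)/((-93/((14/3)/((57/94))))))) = -47709/658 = -72.51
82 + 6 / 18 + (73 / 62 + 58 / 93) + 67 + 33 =34249 / 186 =184.13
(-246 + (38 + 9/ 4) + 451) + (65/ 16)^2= 261.75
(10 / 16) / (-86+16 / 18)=-45 / 6128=-0.01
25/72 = 0.35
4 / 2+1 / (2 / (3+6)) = 6.50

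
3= 3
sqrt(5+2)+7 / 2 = sqrt(7)+7 / 2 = 6.15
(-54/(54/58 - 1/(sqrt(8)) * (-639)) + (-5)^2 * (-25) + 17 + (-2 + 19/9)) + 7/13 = -301251914948/496010853 - 716532 * sqrt(2)/4239409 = -607.59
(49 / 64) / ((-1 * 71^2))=-49 / 322624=-0.00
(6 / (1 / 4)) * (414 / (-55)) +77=-5701 / 55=-103.65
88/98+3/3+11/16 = 2027/784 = 2.59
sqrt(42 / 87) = sqrt(406) / 29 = 0.69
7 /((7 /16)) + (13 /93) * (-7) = 1397 /93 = 15.02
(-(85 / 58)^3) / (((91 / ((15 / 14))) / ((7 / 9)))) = -3070625 / 106531152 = -0.03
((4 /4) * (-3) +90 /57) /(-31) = 27 /589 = 0.05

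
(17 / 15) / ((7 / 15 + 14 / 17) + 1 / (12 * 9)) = 10404 / 11929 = 0.87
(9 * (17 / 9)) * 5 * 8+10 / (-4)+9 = 1373 / 2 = 686.50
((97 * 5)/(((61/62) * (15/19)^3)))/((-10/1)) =-20625013/205875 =-100.18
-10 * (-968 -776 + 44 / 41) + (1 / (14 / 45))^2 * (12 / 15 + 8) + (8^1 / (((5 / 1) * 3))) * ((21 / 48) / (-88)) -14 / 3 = 30966033419 / 1767920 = 17515.52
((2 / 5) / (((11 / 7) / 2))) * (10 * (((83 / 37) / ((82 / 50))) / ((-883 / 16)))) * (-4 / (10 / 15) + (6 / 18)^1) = 31606400 / 44203863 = 0.72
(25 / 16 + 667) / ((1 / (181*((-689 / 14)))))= -1334012173 / 224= -5955411.49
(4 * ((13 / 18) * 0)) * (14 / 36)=0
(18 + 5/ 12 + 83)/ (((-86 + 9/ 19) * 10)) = -23123/ 195000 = -0.12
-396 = -396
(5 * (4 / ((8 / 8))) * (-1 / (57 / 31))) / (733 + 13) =-310 / 21261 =-0.01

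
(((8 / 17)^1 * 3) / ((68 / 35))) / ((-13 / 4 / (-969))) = 47880 / 221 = 216.65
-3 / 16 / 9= -1 / 48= -0.02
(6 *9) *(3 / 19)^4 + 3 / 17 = 465321 / 2215457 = 0.21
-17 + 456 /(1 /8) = 3631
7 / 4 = 1.75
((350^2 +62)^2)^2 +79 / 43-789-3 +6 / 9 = 29108046995439468925499 / 129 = 225643775158445495546.50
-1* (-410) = 410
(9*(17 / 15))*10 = 102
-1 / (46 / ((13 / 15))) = -13 / 690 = -0.02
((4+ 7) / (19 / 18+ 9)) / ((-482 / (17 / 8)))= -1683 / 348968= -0.00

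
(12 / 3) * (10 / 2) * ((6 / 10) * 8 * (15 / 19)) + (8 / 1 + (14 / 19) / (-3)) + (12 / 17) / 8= 83.63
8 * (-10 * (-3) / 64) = 15 / 4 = 3.75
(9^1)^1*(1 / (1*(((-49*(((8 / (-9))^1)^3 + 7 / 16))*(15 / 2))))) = 69984 / 756805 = 0.09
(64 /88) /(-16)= -1 /22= -0.05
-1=-1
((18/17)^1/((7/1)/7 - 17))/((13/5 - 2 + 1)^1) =-45/1088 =-0.04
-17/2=-8.50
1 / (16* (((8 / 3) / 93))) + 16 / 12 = 1349 / 384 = 3.51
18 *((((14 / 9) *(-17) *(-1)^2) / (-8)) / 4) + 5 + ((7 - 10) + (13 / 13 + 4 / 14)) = 1017 / 56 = 18.16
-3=-3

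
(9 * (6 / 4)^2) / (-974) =-81 / 3896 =-0.02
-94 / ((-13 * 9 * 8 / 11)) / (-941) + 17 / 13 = 575375 / 440388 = 1.31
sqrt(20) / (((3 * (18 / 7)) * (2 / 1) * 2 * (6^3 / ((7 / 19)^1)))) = 49 * sqrt(5) / 443232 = 0.00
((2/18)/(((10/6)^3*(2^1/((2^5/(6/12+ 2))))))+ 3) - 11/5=596/625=0.95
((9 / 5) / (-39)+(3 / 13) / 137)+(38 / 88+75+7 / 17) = 504893347 / 6660940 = 75.80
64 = 64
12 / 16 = 3 / 4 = 0.75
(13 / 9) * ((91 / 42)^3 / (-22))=-28561 / 42768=-0.67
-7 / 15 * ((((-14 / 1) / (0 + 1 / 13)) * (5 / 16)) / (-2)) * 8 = -637 / 6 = -106.17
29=29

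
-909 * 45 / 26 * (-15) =613575 / 26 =23599.04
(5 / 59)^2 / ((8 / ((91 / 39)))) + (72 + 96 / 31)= 194495857 / 2589864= 75.10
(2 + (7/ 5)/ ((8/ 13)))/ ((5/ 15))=513/ 40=12.82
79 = 79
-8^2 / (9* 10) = -32 / 45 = -0.71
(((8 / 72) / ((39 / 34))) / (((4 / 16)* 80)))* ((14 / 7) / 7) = 17 / 12285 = 0.00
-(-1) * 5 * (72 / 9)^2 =320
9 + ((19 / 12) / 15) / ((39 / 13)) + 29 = 20539 / 540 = 38.04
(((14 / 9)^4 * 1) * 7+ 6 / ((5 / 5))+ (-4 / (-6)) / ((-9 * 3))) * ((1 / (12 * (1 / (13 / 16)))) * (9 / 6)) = 1001377 / 209952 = 4.77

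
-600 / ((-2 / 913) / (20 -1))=5204100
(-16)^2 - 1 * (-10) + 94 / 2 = 313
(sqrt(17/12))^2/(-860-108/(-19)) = -323/194784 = -0.00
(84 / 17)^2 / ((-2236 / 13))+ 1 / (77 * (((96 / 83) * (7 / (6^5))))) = 82595925 / 6698153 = 12.33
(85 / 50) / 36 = 17 / 360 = 0.05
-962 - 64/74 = -35626/37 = -962.86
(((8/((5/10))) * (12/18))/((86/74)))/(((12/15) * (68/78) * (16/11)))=26455/2924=9.05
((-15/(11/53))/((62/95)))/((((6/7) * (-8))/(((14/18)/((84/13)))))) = 2290925/1178496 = 1.94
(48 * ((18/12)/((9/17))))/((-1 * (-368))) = 17/46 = 0.37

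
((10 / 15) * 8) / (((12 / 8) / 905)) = 3217.78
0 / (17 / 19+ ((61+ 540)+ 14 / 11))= 0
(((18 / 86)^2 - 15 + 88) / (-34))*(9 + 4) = -877877 / 31433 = -27.93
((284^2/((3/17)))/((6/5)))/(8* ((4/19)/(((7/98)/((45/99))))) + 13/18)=1432853840/43037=33293.53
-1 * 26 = -26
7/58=0.12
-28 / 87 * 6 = -56 / 29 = -1.93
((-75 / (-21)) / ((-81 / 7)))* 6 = -50 / 27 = -1.85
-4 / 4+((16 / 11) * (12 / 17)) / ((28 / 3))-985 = -1290530 / 1309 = -985.89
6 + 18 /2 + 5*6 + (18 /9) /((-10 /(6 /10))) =1122 /25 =44.88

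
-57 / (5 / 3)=-171 / 5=-34.20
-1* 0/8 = 0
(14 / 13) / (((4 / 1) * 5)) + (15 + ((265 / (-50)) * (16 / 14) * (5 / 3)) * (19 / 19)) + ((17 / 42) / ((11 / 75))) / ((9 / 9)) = 115891 / 15015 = 7.72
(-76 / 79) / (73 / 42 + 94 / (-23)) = 73416 / 179251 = 0.41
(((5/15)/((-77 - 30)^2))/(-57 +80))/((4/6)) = 1/526654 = 0.00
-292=-292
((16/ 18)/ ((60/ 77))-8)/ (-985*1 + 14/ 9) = 926/ 132765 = 0.01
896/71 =12.62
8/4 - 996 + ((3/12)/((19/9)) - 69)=-80779/76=-1062.88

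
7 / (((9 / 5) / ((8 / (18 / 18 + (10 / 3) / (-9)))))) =840 / 17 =49.41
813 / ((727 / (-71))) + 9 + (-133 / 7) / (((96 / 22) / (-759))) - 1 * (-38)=38064715 / 11632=3272.41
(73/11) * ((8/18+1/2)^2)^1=21097/3564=5.92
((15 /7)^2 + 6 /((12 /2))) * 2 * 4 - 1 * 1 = 2143 /49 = 43.73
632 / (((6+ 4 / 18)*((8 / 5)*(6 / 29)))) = 34365 / 112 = 306.83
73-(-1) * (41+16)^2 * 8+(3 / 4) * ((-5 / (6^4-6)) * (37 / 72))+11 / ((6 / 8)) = 645941147 / 24768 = 26079.67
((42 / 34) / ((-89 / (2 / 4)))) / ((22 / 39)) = -819 / 66572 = -0.01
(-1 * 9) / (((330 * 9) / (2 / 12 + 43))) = -259 / 1980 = -0.13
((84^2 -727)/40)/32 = 6329/1280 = 4.94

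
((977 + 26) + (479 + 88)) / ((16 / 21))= 16485 / 8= 2060.62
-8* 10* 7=-560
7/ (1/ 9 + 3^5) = 0.03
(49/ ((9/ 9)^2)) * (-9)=-441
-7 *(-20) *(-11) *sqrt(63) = -4620 *sqrt(7) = -12223.37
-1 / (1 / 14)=-14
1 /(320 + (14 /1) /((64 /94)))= 16 /5449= 0.00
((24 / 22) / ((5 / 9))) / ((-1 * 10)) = -54 / 275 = -0.20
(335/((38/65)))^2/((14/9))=4267355625/20216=211088.03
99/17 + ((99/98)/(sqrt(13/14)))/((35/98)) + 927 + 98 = 1033.76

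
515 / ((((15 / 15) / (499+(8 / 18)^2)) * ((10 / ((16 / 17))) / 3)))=33318440 / 459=72589.19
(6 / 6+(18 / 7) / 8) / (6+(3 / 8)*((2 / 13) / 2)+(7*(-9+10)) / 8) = 481 / 2513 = 0.19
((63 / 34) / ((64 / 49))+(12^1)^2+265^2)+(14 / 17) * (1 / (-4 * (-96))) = 70370.42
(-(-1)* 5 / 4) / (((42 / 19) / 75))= 2375 / 56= 42.41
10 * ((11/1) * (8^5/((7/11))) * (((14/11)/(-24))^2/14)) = 10240/9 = 1137.78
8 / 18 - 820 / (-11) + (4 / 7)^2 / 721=262284080 / 3497571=74.99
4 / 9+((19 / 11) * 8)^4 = 4804211908 / 131769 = 36459.35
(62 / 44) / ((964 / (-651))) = -0.95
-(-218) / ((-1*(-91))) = 218 / 91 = 2.40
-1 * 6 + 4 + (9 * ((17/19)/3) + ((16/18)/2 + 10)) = 1903/171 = 11.13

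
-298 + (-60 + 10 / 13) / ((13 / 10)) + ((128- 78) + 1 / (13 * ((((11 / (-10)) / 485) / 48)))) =-3572132 / 1859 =-1921.53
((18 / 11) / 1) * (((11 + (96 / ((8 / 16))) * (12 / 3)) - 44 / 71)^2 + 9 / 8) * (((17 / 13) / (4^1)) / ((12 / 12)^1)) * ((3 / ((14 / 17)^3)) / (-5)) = -55099872231175323 / 158243845760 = -348195.99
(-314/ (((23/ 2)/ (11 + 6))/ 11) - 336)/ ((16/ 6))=-93873/ 46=-2040.72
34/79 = 0.43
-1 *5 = -5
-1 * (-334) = 334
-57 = -57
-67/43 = -1.56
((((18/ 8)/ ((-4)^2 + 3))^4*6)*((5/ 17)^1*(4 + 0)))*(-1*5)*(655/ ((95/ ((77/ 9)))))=-551506725/ 1346997856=-0.41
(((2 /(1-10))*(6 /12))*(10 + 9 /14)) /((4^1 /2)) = -149 /252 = -0.59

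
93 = 93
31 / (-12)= -31 / 12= -2.58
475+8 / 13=475.62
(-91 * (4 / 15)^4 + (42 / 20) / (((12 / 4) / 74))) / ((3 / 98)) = 254709742 / 151875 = 1677.10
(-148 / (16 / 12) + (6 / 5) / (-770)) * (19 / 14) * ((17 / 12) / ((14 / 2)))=-11502999 / 377300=-30.49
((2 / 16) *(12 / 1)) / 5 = 3 / 10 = 0.30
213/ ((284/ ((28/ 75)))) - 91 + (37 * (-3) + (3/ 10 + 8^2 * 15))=37929/ 50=758.58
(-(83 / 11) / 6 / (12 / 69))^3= -6956932429 / 18399744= -378.10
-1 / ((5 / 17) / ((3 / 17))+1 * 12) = -0.07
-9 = -9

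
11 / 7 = 1.57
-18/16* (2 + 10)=-27/2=-13.50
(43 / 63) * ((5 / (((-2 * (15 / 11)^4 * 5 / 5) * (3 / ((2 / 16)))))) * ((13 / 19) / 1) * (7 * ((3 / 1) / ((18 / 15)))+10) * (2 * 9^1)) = -90027509 / 12927600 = -6.96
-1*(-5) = 5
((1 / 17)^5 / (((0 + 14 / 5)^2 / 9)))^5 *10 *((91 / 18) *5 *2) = 20823486328125 / 119227202939563200858927351894071138610688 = 0.00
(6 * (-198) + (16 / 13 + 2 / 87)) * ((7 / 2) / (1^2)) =-4697735 / 1131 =-4153.61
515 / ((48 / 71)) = 36565 / 48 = 761.77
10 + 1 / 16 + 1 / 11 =1787 / 176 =10.15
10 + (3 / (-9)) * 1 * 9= 7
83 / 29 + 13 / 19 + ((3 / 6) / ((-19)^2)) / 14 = 1039557 / 293132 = 3.55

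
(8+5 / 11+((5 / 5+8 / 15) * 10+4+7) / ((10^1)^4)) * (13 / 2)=54.97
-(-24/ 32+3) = -9/ 4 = -2.25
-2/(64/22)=-0.69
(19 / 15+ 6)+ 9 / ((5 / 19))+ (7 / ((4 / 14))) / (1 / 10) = 286.47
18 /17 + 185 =3163 /17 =186.06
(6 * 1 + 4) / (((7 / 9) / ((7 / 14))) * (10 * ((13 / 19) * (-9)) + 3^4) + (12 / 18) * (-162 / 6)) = 95 / 116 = 0.82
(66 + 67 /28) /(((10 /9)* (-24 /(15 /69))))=-5745 /10304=-0.56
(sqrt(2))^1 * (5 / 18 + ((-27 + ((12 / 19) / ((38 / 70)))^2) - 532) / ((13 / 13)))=-1307463097 * sqrt(2) / 2345778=-788.24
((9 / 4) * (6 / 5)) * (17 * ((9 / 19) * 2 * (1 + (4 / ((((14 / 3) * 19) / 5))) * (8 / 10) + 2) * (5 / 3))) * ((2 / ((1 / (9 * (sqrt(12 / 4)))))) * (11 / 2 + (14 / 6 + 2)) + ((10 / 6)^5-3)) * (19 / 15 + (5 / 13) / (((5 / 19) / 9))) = 283331792 / 8645 + 5086136772 * sqrt(3) / 8645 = 1051796.31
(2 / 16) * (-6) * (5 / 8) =-15 / 32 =-0.47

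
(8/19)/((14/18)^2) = 648/931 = 0.70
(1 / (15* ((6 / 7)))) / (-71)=-7 / 6390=-0.00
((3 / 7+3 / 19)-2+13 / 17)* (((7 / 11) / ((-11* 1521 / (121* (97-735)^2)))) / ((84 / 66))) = 364914946 / 382109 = 955.00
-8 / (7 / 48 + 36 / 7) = -2688 / 1777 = -1.51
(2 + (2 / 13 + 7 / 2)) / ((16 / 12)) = 441 / 104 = 4.24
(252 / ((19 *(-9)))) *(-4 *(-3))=-336 / 19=-17.68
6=6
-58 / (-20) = 29 / 10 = 2.90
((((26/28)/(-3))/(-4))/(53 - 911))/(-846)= 1/9380448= 0.00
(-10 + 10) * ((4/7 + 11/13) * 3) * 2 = 0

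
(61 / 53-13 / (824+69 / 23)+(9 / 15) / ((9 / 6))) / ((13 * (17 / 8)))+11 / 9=556990349 / 435899295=1.28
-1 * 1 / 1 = -1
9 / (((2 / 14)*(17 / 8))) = 504 / 17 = 29.65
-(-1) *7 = 7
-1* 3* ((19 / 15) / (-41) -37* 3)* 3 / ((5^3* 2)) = 102426 / 25625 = 4.00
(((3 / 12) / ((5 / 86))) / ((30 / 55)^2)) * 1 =14.45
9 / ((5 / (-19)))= -171 / 5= -34.20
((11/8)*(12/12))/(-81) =-11/648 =-0.02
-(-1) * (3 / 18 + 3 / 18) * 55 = 18.33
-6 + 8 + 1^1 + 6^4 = 1299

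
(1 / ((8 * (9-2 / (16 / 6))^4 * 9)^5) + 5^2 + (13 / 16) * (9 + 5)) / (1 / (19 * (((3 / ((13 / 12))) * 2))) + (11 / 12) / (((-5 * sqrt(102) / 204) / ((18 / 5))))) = -2910191254772365331090491235733552696503000 * sqrt(102) / 10771902445271368484264826108127338944160111-6222448406585649556607958234298714647128125 / 3199255026245596439826653354113819666415552967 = -2.73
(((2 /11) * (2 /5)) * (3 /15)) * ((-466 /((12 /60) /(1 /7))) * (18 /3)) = -11184 /385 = -29.05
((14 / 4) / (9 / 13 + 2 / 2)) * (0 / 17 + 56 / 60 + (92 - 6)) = 29666 / 165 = 179.79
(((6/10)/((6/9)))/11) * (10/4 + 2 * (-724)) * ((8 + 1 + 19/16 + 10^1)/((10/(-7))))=58828959/35200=1671.28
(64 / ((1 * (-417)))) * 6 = -128 / 139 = -0.92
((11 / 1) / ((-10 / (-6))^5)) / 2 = 2673 / 6250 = 0.43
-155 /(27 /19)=-2945 /27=-109.07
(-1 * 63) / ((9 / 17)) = -119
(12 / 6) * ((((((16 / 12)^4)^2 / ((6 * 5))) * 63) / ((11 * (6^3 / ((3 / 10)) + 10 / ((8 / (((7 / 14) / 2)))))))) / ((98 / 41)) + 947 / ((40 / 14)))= 662.90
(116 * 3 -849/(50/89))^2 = 3382701921/2500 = 1353080.77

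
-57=-57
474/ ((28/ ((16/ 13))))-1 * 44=-2108/ 91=-23.16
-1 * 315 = -315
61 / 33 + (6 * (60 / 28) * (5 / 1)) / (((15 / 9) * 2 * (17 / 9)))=47354 / 3927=12.06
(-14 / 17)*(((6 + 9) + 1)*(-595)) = 7840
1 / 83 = 0.01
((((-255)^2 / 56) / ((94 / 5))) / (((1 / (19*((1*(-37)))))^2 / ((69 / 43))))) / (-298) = -11086899377625 / 67452896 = -164365.06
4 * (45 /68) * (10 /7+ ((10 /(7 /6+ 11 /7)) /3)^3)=12390030 /1447873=8.56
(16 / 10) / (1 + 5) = 4 / 15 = 0.27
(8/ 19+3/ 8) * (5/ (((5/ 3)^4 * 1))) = 0.52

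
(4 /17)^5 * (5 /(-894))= -2560 /634676079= -0.00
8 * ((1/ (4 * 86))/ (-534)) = -1/ 22962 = -0.00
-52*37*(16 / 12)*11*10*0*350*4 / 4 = 0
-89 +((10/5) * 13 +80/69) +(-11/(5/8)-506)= -201977/345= -585.44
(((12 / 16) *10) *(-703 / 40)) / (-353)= 2109 / 5648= 0.37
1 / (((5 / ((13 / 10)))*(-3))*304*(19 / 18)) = -39 / 144400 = -0.00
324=324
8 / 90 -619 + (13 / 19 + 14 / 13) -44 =-7348682 / 11115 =-661.15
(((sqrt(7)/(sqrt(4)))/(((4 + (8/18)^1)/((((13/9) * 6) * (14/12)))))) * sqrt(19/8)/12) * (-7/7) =-91 * sqrt(266)/3840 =-0.39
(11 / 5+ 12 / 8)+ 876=8797 / 10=879.70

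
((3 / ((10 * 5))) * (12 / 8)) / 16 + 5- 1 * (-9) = 22409 / 1600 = 14.01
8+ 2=10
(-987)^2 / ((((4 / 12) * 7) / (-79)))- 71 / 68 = -2242815443 / 68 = -32982580.04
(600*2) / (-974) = -600 / 487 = -1.23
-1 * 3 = -3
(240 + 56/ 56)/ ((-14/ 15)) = -3615/ 14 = -258.21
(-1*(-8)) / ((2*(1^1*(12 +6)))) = 2 / 9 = 0.22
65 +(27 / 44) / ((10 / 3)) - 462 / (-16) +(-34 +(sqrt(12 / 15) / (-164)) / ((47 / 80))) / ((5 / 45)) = -46627 / 220 - 72*sqrt(5) / 1927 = -212.02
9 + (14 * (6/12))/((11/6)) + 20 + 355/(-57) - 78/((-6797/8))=113710832/4261719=26.68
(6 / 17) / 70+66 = 39273 / 595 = 66.01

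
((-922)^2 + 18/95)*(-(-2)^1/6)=80757998/285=283361.40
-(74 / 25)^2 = -5476 / 625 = -8.76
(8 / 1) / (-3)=-8 / 3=-2.67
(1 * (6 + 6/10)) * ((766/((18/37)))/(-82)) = -155881/1230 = -126.73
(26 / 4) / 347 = 13 / 694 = 0.02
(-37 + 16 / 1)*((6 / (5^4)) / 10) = -63 / 3125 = -0.02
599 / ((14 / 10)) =2995 / 7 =427.86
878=878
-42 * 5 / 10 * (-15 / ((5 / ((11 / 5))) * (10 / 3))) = 2079 / 50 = 41.58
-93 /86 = -1.08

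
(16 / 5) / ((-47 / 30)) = -96 / 47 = -2.04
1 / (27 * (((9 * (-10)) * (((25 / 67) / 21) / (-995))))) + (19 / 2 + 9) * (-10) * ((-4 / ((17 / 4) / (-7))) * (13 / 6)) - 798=-235173673 / 68850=-3415.74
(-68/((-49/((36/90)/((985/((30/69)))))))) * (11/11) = 0.00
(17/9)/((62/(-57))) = -323/186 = -1.74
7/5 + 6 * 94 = 2827/5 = 565.40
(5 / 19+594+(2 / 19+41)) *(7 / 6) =14084 / 19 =741.26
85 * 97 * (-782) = -6447590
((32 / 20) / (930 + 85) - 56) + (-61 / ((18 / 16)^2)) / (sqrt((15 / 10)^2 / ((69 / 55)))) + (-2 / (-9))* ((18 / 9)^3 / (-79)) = -202141712 / 3608325 - 7808* sqrt(3795) / 13365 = -92.01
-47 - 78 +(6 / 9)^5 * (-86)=-33127 / 243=-136.33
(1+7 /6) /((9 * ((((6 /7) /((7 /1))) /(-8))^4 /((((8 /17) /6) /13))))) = 2951578112 /111537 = 26462.77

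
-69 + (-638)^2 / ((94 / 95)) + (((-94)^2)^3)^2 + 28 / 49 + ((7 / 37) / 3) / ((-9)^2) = 1407790852112839244711793497054 / 2958039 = 475920314814253376886441.80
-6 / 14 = -3 / 7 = -0.43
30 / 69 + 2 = 56 / 23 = 2.43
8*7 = 56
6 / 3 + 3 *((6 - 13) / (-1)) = 23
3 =3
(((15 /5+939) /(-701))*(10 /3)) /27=-3140 /18927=-0.17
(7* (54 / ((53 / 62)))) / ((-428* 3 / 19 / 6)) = -222642 / 5671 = -39.26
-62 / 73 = -0.85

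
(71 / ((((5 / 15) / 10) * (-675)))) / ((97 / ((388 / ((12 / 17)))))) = -2414 / 135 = -17.88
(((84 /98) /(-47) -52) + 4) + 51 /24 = -120791 /2632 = -45.89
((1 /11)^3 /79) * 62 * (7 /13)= 434 /1366937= 0.00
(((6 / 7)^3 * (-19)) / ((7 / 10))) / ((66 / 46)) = -314640 / 26411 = -11.91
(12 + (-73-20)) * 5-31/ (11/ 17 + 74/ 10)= -279655/ 684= -408.85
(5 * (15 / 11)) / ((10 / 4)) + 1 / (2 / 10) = 85 / 11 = 7.73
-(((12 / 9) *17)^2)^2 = -21381376 / 81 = -263967.60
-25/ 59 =-0.42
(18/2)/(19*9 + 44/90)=405/7717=0.05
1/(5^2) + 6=151/25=6.04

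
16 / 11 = 1.45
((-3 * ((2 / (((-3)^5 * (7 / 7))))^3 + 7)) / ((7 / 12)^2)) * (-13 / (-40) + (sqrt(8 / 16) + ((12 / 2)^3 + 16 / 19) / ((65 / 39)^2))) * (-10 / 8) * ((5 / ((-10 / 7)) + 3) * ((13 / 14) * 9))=-4094214844525 / 162030456-6528752165 * sqrt(2) / 40507614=-25496.11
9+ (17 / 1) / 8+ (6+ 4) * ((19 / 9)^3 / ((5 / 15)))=570347 / 1944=293.39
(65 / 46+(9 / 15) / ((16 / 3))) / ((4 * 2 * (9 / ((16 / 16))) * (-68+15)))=-2807 / 7021440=-0.00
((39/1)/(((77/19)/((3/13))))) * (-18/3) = -1026/77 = -13.32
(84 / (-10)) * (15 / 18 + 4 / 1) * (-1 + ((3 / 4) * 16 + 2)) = -2639 / 5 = -527.80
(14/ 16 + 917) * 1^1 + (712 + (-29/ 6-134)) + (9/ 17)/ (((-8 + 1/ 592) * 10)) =1491.04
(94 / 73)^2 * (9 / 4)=19881 / 5329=3.73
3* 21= 63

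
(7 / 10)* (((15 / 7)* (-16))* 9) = -216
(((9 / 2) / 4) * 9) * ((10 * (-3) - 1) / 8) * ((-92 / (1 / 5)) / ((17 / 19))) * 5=27432675 / 272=100855.42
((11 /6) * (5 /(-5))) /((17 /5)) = -55 /102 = -0.54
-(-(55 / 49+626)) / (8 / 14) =30729 / 28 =1097.46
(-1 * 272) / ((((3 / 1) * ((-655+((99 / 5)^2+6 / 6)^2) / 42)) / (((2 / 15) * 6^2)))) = -0.12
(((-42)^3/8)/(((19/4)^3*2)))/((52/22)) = -1629936/89167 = -18.28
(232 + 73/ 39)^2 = 83192641/ 1521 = 54696.02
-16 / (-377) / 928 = 1 / 21866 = 0.00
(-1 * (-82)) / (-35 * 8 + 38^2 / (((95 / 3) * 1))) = -205 / 586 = -0.35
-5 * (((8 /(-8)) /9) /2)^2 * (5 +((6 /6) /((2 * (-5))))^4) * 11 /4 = -183337 /864000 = -0.21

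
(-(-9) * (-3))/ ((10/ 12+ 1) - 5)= 162/ 19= 8.53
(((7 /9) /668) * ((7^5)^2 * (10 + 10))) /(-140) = -282475249 /6012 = -46985.24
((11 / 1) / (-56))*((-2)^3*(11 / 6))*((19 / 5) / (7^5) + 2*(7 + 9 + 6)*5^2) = 11185060799 / 3529470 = 3169.05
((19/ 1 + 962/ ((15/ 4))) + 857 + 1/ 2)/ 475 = 1789/ 750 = 2.39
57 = 57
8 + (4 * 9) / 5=76 / 5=15.20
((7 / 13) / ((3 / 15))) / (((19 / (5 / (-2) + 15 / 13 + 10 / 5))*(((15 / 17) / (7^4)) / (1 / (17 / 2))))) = 285719 / 9633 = 29.66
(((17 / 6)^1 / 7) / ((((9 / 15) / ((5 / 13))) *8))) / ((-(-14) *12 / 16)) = 425 / 137592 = 0.00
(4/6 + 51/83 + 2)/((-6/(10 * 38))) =-155230/747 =-207.80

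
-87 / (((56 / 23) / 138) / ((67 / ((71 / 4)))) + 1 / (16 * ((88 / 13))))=-13024877184 / 2082053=-6255.79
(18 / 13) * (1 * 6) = 108 / 13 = 8.31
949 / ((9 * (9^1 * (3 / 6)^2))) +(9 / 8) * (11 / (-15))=149167 / 3240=46.04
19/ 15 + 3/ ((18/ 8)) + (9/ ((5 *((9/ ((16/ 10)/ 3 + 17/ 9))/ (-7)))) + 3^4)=18047/ 225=80.21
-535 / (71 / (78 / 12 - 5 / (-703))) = -4894715 / 99826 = -49.03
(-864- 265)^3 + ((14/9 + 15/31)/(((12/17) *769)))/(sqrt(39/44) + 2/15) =-2654974277424114791/1844924049 + 241825 *sqrt(429)/1229949366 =-1439069689.00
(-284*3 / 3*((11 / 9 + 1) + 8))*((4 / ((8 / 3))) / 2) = -6532 / 3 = -2177.33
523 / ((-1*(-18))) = 523 / 18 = 29.06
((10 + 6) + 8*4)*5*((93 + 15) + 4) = 26880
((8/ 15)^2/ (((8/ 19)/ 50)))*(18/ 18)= 304/ 9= 33.78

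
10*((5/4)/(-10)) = -1.25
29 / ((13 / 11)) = 319 / 13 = 24.54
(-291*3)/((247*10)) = -873/2470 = -0.35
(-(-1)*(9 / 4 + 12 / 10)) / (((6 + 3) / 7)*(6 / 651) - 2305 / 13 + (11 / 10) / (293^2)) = -116972954007 / 6011251281346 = -0.02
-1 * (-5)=5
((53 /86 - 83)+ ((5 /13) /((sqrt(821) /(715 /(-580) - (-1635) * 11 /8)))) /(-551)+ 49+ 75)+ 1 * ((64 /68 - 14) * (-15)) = 347223 /1462 - 2606395 * sqrt(821) /1364350936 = 237.44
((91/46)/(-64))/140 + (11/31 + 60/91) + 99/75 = 1938358203/830502400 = 2.33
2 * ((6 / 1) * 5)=60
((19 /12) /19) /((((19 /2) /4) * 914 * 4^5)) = 1 /26674176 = 0.00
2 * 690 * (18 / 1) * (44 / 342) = 60720 / 19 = 3195.79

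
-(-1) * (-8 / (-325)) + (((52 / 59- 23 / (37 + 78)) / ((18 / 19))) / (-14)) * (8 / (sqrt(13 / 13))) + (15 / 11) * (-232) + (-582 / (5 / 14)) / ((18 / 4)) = -678.88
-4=-4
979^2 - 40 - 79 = 958322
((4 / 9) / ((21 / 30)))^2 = 1600 / 3969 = 0.40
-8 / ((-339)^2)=-8 / 114921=-0.00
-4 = -4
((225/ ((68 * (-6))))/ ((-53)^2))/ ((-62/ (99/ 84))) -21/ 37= -13926975369/ 24538165568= -0.57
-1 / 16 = -0.06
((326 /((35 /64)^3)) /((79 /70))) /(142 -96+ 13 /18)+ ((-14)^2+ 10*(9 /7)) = 20074940134 /81387775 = 246.66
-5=-5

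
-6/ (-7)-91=-631/ 7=-90.14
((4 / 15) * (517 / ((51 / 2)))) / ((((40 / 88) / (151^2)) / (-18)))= -2074708592 / 425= -4881667.28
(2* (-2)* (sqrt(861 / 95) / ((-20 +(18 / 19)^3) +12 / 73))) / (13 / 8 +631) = 52706* sqrt(81795) / 15034484955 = 0.00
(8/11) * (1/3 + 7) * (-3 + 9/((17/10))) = 208/17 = 12.24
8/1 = 8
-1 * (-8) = 8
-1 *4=-4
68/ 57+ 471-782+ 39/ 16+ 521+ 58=247727/ 912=271.63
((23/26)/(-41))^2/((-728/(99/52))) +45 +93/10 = 11679357615969/215089463680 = 54.30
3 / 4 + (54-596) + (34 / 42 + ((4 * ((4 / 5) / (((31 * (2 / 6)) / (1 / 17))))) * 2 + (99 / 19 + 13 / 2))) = -2223399439 / 4205460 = -528.69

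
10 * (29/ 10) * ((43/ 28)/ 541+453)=199000523/ 15148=13137.08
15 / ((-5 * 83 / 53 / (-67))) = 10653 / 83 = 128.35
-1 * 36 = -36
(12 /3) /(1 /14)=56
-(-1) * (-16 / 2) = -8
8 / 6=4 / 3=1.33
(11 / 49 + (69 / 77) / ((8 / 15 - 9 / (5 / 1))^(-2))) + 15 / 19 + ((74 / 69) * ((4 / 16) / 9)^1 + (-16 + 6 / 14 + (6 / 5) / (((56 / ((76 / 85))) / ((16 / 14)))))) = -2018342797 / 154448910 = -13.07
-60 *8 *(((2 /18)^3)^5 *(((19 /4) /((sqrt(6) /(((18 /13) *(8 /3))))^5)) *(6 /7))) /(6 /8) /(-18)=398458880 *sqrt(6) /178373850920576526033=0.00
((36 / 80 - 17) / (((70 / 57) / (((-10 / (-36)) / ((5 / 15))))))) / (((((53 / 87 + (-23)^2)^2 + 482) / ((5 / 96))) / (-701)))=11122870047 / 7621899385856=0.00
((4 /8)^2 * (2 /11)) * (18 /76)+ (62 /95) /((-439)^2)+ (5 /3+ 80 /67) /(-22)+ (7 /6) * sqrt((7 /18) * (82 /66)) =-19311059477 /161920329780+ 7 * sqrt(18942) /1188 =0.69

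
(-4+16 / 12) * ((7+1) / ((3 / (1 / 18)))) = -0.40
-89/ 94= -0.95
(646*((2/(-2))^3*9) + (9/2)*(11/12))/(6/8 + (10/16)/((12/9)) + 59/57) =-10597212/4111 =-2577.77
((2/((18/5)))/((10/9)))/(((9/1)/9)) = 1/2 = 0.50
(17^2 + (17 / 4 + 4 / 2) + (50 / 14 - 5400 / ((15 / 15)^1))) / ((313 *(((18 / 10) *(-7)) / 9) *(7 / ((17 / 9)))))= 4046935 / 1288308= 3.14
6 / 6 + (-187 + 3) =-183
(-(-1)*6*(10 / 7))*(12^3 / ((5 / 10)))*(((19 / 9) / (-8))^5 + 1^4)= 9662207665 / 326592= 29584.95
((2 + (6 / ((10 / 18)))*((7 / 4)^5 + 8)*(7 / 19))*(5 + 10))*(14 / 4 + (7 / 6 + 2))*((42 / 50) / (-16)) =-101263911 / 194560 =-520.48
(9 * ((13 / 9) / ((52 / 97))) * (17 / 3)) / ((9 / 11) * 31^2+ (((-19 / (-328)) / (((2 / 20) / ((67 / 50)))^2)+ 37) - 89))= 2187350 / 11853459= 0.18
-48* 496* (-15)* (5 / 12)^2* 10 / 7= 620000 / 7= 88571.43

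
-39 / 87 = -13 / 29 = -0.45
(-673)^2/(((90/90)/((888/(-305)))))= -402200952/305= -1318691.65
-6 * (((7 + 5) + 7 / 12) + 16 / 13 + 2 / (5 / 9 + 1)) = -16489 / 182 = -90.60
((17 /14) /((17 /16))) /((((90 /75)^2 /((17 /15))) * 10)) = 17 /189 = 0.09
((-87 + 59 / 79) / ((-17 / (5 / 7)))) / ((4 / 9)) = 153315 / 18802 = 8.15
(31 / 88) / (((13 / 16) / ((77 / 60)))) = 217 / 390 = 0.56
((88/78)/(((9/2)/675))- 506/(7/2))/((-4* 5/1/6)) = -3366/455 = -7.40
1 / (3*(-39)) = -1 / 117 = -0.01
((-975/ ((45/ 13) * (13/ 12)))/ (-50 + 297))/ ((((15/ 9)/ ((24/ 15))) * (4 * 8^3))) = -3/ 6080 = -0.00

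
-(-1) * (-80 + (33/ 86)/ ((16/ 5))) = -109915/ 1376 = -79.88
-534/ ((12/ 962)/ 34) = -1455506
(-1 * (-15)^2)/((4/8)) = -450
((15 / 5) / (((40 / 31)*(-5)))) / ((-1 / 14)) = 651 / 100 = 6.51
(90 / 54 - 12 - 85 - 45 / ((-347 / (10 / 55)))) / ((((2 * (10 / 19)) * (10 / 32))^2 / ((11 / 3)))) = -6303880192 / 1951875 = -3229.65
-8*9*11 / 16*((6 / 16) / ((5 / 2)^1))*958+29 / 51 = -7254833 / 1020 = -7112.58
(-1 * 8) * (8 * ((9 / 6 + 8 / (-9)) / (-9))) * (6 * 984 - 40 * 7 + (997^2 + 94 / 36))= 3166845616 / 729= 4344095.50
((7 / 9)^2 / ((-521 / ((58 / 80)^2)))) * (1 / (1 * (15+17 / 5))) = -41209 / 1242397440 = -0.00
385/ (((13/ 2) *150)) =77/ 195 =0.39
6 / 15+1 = 7 / 5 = 1.40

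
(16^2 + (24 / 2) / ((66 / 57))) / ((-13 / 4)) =-11720 / 143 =-81.96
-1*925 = -925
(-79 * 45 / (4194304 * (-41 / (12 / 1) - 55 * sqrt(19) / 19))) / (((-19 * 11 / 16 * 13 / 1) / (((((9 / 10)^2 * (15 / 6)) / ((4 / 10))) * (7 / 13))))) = 247929255 / 786857511092224 - 90705825 * sqrt(19) / 339779379789824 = -0.00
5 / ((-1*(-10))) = 1 / 2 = 0.50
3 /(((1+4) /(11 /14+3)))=159 /70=2.27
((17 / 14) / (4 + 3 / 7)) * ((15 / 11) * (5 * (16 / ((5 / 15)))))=30600 / 341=89.74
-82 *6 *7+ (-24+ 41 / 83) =-287803 / 83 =-3467.51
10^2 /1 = 100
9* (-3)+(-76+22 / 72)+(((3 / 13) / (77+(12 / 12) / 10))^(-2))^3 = 1390781335747699.54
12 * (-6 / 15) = -24 / 5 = -4.80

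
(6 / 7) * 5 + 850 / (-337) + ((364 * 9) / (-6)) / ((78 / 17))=-276561 / 2359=-117.24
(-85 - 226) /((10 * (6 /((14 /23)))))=-2177 /690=-3.16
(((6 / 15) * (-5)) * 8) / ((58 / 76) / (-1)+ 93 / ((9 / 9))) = -608 / 3505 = -0.17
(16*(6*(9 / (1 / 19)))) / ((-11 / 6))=-98496 / 11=-8954.18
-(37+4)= -41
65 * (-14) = -910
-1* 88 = -88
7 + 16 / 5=51 / 5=10.20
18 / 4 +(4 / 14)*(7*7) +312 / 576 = 457 / 24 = 19.04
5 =5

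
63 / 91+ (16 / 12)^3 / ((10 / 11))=5791 / 1755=3.30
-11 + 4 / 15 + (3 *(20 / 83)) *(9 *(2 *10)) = 148637 / 1245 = 119.39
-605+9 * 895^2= 7208620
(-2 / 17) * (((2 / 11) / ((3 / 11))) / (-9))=4 / 459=0.01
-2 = -2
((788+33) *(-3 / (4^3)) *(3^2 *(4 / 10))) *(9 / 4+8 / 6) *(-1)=317727 / 640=496.45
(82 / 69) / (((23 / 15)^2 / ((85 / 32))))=261375 / 194672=1.34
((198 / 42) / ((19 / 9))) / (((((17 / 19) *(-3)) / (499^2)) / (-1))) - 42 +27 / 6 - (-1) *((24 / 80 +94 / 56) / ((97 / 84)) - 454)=23855029963 / 115430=206662.31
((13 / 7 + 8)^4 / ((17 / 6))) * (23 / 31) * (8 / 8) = 2472.14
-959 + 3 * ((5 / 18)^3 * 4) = -465949 / 486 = -958.74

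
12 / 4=3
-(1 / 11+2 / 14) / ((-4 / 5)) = 45 / 154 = 0.29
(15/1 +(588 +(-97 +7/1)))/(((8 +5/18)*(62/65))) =300105/4619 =64.97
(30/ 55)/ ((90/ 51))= 17/ 55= 0.31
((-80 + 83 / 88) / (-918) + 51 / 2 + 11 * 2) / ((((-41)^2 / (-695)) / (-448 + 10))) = 21670592755 / 2514776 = 8617.31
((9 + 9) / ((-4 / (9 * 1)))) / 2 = -81 / 4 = -20.25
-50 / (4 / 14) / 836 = -175 / 836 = -0.21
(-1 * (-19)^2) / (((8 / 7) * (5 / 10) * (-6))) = 2527 / 24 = 105.29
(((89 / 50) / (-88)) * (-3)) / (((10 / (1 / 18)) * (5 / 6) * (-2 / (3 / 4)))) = -0.00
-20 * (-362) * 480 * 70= 243264000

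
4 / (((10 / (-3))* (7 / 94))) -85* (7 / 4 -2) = 719 / 140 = 5.14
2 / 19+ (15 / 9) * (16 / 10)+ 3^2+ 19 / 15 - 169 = -44449 / 285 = -155.96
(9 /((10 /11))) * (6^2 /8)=891 /20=44.55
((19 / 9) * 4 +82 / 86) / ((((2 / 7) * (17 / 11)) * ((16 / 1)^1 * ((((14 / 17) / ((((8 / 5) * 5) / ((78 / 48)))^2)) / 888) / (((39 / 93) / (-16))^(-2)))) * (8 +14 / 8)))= 745814831398912 / 143690391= 5190429.41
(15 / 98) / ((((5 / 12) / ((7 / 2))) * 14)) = 9 / 98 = 0.09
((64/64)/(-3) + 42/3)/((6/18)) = 41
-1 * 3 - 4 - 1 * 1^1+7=-1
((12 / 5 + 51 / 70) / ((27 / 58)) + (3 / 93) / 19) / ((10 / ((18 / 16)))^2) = 2806263 / 32984000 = 0.09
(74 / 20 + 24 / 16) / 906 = 13 / 2265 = 0.01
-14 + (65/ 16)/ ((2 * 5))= -435/ 32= -13.59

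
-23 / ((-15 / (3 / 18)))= 23 / 90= 0.26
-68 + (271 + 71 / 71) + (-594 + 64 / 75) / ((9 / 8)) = -218188 / 675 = -323.24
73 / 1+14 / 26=956 / 13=73.54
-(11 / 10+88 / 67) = -1617 / 670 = -2.41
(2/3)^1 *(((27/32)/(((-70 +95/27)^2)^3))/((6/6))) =0.00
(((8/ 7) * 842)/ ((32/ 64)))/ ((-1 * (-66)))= 6736/ 231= 29.16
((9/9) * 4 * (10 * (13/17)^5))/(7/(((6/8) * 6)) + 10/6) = 133665480/41175853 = 3.25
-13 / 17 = -0.76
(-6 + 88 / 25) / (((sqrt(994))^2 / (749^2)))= -2484433 / 1775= -1399.68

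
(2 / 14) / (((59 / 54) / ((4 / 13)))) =216 / 5369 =0.04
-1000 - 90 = -1090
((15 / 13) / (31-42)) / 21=-5 / 1001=-0.00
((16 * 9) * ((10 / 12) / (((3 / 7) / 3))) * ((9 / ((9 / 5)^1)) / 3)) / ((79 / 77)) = 107800 / 79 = 1364.56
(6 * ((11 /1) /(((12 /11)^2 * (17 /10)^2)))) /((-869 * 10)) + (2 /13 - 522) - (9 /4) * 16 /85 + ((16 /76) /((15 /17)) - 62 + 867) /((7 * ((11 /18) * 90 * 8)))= -4121251521167 /7894959800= -522.01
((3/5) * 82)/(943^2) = 6/108445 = 0.00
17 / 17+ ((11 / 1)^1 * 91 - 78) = 924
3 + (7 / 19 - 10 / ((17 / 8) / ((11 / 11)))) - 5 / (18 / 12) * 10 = -33596 / 969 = -34.67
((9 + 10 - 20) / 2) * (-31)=31 / 2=15.50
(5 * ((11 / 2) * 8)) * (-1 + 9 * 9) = 17600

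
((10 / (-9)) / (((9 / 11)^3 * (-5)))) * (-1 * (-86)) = 228932 / 6561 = 34.89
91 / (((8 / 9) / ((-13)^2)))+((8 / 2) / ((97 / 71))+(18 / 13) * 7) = 174663583 / 10088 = 17314.00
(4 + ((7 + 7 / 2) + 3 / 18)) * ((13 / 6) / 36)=143 / 162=0.88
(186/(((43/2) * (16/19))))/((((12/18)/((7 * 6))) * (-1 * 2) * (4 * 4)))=-111321/5504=-20.23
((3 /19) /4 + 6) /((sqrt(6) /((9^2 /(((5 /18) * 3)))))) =37179 * sqrt(6) /380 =239.66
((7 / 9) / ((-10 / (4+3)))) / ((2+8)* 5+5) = -49 / 4950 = -0.01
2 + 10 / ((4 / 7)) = 39 / 2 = 19.50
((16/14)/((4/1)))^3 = 8/343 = 0.02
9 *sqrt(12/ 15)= 18 *sqrt(5)/ 5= 8.05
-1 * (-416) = 416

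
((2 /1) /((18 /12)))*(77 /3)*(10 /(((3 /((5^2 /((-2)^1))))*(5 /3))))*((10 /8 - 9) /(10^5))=2387 /36000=0.07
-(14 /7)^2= -4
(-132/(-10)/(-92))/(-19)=33/4370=0.01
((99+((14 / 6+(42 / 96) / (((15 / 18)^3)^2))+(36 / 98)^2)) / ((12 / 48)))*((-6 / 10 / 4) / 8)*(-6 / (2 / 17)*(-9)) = -663654624678 / 187578125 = -3538.02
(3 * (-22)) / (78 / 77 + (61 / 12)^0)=-5082 / 155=-32.79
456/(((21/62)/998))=9405152/7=1343593.14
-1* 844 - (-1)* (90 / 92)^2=-1783879 / 2116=-843.04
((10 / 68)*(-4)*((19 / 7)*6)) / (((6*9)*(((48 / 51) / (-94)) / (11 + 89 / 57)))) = 42065 / 189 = 222.57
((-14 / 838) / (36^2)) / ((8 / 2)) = -7 / 2172096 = -0.00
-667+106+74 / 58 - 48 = -17624 / 29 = -607.72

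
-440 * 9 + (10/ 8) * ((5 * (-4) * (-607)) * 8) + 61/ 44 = 117441.39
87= 87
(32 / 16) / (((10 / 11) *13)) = 11 / 65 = 0.17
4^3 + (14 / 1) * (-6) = -20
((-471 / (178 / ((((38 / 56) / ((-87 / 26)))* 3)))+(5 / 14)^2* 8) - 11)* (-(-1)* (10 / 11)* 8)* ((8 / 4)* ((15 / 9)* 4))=-1129087200 / 1391159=-811.62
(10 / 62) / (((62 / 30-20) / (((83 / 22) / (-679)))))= 6225 / 124567982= 0.00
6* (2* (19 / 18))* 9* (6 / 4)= 171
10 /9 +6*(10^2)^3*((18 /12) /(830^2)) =878890 /62001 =14.18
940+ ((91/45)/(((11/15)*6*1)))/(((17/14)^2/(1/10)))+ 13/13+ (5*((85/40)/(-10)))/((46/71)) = 98907074119/105288480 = 939.39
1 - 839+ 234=-604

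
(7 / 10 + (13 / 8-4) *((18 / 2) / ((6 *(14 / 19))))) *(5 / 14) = -4631 / 3136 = -1.48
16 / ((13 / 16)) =256 / 13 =19.69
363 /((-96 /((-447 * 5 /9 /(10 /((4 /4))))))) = 18029 /192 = 93.90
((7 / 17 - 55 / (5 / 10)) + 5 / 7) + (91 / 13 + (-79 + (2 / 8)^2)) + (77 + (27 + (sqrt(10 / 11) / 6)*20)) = -146249 / 1904 + 10*sqrt(110) / 33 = -73.63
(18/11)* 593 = 10674/11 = 970.36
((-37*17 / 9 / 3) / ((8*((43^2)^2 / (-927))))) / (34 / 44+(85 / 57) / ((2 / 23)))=0.00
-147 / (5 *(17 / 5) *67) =-147 / 1139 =-0.13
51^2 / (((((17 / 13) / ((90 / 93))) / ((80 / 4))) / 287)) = 342505800 / 31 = 11048574.19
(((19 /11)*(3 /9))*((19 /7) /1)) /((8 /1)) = 361 /1848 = 0.20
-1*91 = -91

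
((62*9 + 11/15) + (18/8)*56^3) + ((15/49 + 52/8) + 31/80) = 4653454661/11760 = 395701.93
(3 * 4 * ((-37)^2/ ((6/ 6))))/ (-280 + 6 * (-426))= -4107/ 709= -5.79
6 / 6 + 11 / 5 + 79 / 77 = 1627 / 385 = 4.23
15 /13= 1.15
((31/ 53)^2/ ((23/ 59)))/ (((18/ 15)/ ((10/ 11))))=1417475/ 2132031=0.66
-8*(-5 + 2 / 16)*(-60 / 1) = -2340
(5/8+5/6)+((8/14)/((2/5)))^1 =485/168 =2.89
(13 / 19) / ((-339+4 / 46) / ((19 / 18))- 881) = -299 / 525307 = -0.00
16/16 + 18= 19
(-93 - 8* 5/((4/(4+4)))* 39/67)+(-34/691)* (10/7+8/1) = -140.03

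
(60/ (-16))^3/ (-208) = 3375/ 13312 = 0.25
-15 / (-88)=15 / 88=0.17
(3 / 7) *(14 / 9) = 2 / 3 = 0.67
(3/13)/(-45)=-1/195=-0.01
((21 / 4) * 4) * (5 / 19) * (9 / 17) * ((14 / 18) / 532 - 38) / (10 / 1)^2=-545811 / 490960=-1.11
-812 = -812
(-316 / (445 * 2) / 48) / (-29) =79 / 309720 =0.00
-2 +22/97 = -172/97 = -1.77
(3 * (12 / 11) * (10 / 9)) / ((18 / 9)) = 20 / 11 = 1.82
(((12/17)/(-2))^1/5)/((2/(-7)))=21/85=0.25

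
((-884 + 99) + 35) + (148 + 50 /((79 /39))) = -45608 /79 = -577.32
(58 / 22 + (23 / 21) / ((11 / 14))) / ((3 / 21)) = 931 / 33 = 28.21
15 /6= 5 /2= 2.50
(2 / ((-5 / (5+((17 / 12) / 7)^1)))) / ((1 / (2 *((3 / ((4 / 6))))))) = -1311 / 70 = -18.73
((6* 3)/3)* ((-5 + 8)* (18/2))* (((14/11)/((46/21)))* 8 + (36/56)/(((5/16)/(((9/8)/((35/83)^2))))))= 31038758874/10847375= 2861.41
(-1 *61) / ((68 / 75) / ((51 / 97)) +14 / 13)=-21.78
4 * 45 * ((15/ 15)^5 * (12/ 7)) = 2160/ 7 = 308.57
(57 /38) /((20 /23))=69 /40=1.72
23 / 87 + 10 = 893 / 87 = 10.26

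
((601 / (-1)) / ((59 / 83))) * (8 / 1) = -6763.80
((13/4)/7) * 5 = 65/28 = 2.32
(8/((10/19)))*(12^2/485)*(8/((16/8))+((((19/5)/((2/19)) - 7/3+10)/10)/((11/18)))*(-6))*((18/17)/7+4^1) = -8277100416/11336875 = -730.10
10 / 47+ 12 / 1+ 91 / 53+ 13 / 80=14.09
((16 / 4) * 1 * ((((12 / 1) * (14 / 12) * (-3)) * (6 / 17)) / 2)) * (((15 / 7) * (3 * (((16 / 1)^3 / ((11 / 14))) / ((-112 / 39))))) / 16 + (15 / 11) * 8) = 21299.68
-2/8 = -1/4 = -0.25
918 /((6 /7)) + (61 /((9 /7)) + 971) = 18805 /9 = 2089.44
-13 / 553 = -0.02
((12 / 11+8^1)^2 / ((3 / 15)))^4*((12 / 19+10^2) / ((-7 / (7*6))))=-71700000000000000000000 / 4072818739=-17604515347914.68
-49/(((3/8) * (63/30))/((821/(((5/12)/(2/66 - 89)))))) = 1079884288/99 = 10907922.10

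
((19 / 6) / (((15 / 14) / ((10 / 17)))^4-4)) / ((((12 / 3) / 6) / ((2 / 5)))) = 5839232 / 21532885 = 0.27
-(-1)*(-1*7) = -7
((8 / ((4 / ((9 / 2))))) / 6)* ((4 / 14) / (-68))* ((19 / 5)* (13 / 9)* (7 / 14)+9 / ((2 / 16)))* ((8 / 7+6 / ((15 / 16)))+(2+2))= -97061 / 17850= -5.44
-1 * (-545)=545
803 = 803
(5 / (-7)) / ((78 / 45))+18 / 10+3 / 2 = 1314 / 455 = 2.89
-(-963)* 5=4815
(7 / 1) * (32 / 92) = 56 / 23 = 2.43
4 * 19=76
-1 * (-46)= 46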